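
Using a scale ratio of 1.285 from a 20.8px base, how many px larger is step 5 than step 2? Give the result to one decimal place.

38.5px

Step 2: 20.8 × 1.285² = 34.345px
Step 5: 20.8 × 1.285⁵ = 72.875px
Difference: 72.875 − 34.345 = 38.530px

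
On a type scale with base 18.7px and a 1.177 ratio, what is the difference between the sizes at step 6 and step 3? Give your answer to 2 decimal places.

Step 3: 18.7 × 1.177³ = 30.4910px
Step 6: 18.7 × 1.177⁶ = 49.7165px
Difference: 49.7165 − 30.4910 = 19.2255px

19.23px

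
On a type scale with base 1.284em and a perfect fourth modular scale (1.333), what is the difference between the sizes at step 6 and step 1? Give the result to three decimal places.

5.492em

Step 1: 1.284 × 1.333 = 1.71157em
Step 6: 1.284 × 1.333⁶ = 7.20354em
Difference: 7.20354 − 1.71157 = 5.49197em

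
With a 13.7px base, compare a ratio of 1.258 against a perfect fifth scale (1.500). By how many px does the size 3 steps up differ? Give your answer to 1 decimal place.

19.0px

At 1.258: 13.7 × 1.258³ = 27.275px
Perfect fifth: 13.7 × 1.500³ = 46.237px
Difference: 46.237 − 27.275 = 18.962px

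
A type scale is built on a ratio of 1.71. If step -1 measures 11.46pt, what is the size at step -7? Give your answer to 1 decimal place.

0.5pt

The gap is -7 − (-1) = -6 steps, so the factor is 1.71^-6.
11.46 ÷ 1.71⁶ = 11.46 ÷ 25.00211 ≈ 0.458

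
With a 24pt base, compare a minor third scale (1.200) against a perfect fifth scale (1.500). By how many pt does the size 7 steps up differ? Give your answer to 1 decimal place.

Minor third: 24.0 × 1.200⁷ = 85.996pt
Perfect fifth: 24.0 × 1.500⁷ = 410.062pt
Difference: 410.062 − 85.996 = 324.066pt

324.1pt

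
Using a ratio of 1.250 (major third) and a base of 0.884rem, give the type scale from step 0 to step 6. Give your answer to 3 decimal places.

Step 0: 0.884rem
Step 1: 0.884 × 1.250 = 1.105
Step 2: 0.884 × 1.250² = 1.381
Step 3: 0.884 × 1.250³ = 1.727
Step 4: 0.884 × 1.250⁴ = 2.158
Step 5: 0.884 × 1.250⁵ = 2.698
Step 6: 0.884 × 1.250⁶ = 3.372

0.884rem, 1.105rem, 1.381rem, 1.727rem, 2.158rem, 2.698rem, 3.372rem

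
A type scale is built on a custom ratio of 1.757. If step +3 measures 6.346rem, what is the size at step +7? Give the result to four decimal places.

60.4766rem

6.346 × 1.757⁴ = 6.346 × 9.52987 ≈ 60.4766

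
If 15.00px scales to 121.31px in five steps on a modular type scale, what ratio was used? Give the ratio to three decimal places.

1.519

r⁵ = 121.31 / 15.00, so r = (121.31/15.00)^(1/5).
r = 8.0873^(1/5) ≈ 1.5190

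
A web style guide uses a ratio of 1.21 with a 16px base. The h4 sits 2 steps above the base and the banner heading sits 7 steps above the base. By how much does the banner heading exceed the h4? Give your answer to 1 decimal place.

Step 2: 16.0 × 1.21² = 23.426px
Step 7: 16.0 × 1.21⁷ = 60.760px
Difference: 60.760 − 23.426 = 37.334px

37.3px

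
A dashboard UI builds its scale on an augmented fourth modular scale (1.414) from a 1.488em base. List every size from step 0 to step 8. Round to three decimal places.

Step 0: 1.488em
Step 1: 1.488 × 1.414 = 2.104
Step 2: 1.488 × 1.414² = 2.975
Step 3: 1.488 × 1.414³ = 4.207
Step 4: 1.488 × 1.414⁴ = 5.948
Step 5: 1.488 × 1.414⁵ = 8.411
Step 6: 1.488 × 1.414⁶ = 11.893
Step 7: 1.488 × 1.414⁷ = 16.817
Step 8: 1.488 × 1.414⁸ = 23.779

1.488em, 2.104em, 2.975em, 4.207em, 5.948em, 8.411em, 11.893em, 16.817em, 23.779em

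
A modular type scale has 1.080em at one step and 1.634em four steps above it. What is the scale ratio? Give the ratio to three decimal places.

1.109

The ratio satisfies 1.080 × r⁴ = 1.634, so r = (1.634 / 1.080)^(1/4).
r = 1.5130^(1/4) ≈ 1.1091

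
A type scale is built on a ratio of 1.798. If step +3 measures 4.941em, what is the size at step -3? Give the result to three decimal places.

Moving from step +3 to step -3 is 6 steps down, so divide by r⁶.
4.941 ÷ 1.798⁶ = 4.941 ÷ 33.78610 ≈ 0.146

0.146em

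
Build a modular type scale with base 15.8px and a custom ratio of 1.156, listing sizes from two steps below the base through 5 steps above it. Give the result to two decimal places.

Step -2: 15.8 ÷ 1.156² = 11.82
Step -1: 15.8 ÷ 1.156 = 13.67
Step 0: 15.8px
Step 1: 15.8 × 1.156 = 18.26
Step 2: 15.8 × 1.156² = 21.11
Step 3: 15.8 × 1.156³ = 24.41
Step 4: 15.8 × 1.156⁴ = 28.22
Step 5: 15.8 × 1.156⁵ = 32.62

11.82px, 13.67px, 15.80px, 18.26px, 21.11px, 24.41px, 28.22px, 32.62px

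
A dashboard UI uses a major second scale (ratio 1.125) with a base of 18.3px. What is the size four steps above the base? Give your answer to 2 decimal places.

18.3 × 1.125⁴ = 18.3 × 1.60181 ≈ 29.31

29.31px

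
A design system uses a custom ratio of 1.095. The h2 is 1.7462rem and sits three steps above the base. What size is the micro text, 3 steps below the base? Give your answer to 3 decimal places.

Moving from step +3 to step -3 is 6 steps down, so divide by r⁶.
1.7462 ÷ 1.095⁶ = 1.7462 ÷ 1.72379 ≈ 1.013

1.013rem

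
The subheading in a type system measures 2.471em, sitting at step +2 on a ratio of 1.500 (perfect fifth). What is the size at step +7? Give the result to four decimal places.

18.7642em

The gap is 7 − (2) = 5 steps, so the factor is 1.500^5.
2.471 × 1.500⁵ = 2.471 × 7.59375 ≈ 18.7642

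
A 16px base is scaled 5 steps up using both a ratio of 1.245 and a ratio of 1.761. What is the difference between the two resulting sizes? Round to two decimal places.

At 1.245: 16.0 × 1.245⁵ = 47.8593px
At 1.761: 16.0 × 1.761⁵ = 270.9672px
Difference: 270.9672 − 47.8593 = 223.1079px

223.11px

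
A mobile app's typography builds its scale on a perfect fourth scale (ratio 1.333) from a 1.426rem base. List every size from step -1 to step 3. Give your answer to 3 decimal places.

1.070rem, 1.426rem, 1.901rem, 2.534rem, 3.378rem

Step -1: 1.426 ÷ 1.333 = 1.070
Step 0: 1.426rem
Step 1: 1.426 × 1.333 = 1.901
Step 2: 1.426 × 1.333² = 2.534
Step 3: 1.426 × 1.333³ = 3.378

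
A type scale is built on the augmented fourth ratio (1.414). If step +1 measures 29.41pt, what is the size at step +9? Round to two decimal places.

The gap is 9 − (1) = 8 steps, so the factor is 1.414^8.
29.41 × 1.414⁸ = 29.41 × 15.98068 ≈ 469.992

469.99pt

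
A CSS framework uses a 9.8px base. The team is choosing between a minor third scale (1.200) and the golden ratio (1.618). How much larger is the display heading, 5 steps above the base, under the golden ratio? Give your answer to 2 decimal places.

84.29px

Minor third: 9.8 × 1.200⁵ = 24.3855px
Golden ratio: 9.8 × 1.618⁵ = 108.6723px
Difference: 108.6723 − 24.3855 = 84.2868px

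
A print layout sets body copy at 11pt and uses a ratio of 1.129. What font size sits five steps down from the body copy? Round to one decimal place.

6.0pt

Each step on a modular scale multiplies by the ratio, so the size n steps from the base is base × ratioⁿ.
11.0 ÷ 1.129⁵ = 11.0 ÷ 1.83430 ≈ 6.00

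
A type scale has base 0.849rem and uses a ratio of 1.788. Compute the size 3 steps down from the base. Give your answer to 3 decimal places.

A modular type scale is a geometric sequence: sizeₙ = base × rⁿ.
0.849 ÷ 1.788³ = 0.849 ÷ 5.71614 ≈ 0.149

0.149rem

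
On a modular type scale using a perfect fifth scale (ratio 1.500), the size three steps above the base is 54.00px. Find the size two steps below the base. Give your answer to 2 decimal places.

7.11px

54.00 ÷ 1.500⁵ = 54.00 ÷ 7.59375 ≈ 7.111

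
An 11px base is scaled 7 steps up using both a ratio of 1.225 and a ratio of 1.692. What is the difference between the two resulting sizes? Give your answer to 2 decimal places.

391.18px

At 1.225: 11.0 × 1.225⁷ = 45.5350px
At 1.692: 11.0 × 1.692⁷ = 436.7121px
Difference: 436.7121 − 45.5350 = 391.1771px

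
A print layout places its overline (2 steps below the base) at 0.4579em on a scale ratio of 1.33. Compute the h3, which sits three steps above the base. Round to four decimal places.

1.9056em

0.4579 × 1.33⁵ = 0.4579 × 4.16158 ≈ 1.9056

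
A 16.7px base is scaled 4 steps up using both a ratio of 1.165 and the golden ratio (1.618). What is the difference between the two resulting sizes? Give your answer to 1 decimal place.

83.7px

At 1.165: 16.7 × 1.165⁴ = 30.762px
Golden ratio: 16.7 × 1.618⁴ = 114.454px
Difference: 114.454 − 30.762 = 83.692px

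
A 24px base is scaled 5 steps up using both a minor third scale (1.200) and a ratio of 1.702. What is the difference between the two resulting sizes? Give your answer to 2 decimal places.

Minor third: 24.0 × 1.200⁵ = 59.7197px
At 1.702: 24.0 × 1.702⁵ = 342.7749px
Difference: 342.7749 − 59.7197 = 283.0552px

283.06px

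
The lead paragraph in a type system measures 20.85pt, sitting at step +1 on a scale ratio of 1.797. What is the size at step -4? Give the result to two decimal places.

1.11pt

Moving from step +1 to step -4 is 5 steps down, so divide by r⁵.
20.85 ÷ 1.797⁵ = 20.85 ÷ 18.73874 ≈ 1.113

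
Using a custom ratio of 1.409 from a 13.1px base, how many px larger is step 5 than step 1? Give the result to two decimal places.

Step 1: 13.1 × 1.409 = 18.4579px
Step 5: 13.1 × 1.409⁵ = 72.7489px
Difference: 72.7489 − 18.4579 = 54.2910px

54.29px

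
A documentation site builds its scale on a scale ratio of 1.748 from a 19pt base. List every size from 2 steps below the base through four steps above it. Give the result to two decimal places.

Step -2: 19.0 ÷ 1.748² = 6.22
Step -1: 19.0 ÷ 1.748 = 10.87
Step 0: 19pt
Step 1: 19.0 × 1.748 = 33.21
Step 2: 19.0 × 1.748² = 58.05
Step 3: 19.0 × 1.748³ = 101.48
Step 4: 19.0 × 1.748⁴ = 177.39

6.22pt, 10.87pt, 19.00pt, 33.21pt, 58.05pt, 101.48pt, 177.39pt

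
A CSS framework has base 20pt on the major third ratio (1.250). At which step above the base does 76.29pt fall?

1.250ⁿ = 76.29 / 20 = 3.8145
n = ln(3.8145) / ln(1.250) = 1.3388 / 0.2231 ≈ 6.00

6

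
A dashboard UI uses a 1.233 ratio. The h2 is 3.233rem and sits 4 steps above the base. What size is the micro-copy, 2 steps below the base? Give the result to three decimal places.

0.920rem

Moving from step +4 to step -2 is 6 steps down, so divide by r⁶.
3.233 ÷ 1.233⁶ = 3.233 ÷ 3.51381 ≈ 0.920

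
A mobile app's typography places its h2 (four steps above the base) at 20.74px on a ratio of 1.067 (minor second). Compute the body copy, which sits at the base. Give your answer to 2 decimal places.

16.00px

20.74 ÷ 1.067⁴ = 20.74 ÷ 1.29616 ≈ 16.001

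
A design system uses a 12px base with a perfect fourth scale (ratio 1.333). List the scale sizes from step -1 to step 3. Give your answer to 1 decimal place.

9.0px, 12.0px, 16.0px, 21.3px, 28.4px

Step -1: 12.0 ÷ 1.333 = 9.0
Step 0: 12px
Step 1: 12.0 × 1.333 = 16.0
Step 2: 12.0 × 1.333² = 21.3
Step 3: 12.0 × 1.333³ = 28.4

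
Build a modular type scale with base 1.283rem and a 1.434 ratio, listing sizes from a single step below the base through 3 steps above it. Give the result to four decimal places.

Step -1: 1.283 ÷ 1.434 = 0.8947
Step 0: 1.283rem
Step 1: 1.283 × 1.434 = 1.8398
Step 2: 1.283 × 1.434² = 2.6383
Step 3: 1.283 × 1.434³ = 3.7833

0.8947rem, 1.2830rem, 1.8398rem, 2.6383rem, 3.7833rem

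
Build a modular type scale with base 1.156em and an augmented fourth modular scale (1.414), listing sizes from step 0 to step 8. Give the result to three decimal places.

1.156em, 1.635em, 2.311em, 3.268em, 4.621em, 6.534em, 9.240em, 13.065em, 18.474em

Step 0: 1.156em
Step 1: 1.156 × 1.414 = 1.635
Step 2: 1.156 × 1.414² = 2.311
Step 3: 1.156 × 1.414³ = 3.268
Step 4: 1.156 × 1.414⁴ = 4.621
Step 5: 1.156 × 1.414⁵ = 6.534
Step 6: 1.156 × 1.414⁶ = 9.240
Step 7: 1.156 × 1.414⁷ = 13.065
Step 8: 1.156 × 1.414⁸ = 18.474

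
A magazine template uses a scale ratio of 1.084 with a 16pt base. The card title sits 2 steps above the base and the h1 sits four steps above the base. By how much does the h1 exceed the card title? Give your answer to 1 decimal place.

3.3pt

Step 2: 16.0 × 1.084² = 18.801pt
Step 4: 16.0 × 1.084⁴ = 22.092pt
Difference: 22.092 − 18.801 = 3.291pt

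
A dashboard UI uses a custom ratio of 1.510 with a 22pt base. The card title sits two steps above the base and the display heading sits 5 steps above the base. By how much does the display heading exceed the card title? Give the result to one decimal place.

122.5pt

Step 2: 22.0 × 1.510² = 50.162pt
Step 5: 22.0 × 1.510⁵ = 172.706pt
Difference: 172.706 − 50.162 = 122.544pt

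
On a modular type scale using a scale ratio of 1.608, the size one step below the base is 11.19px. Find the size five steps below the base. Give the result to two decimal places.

1.67px

11.19 ÷ 1.608⁴ = 11.19 ÷ 6.68566 ≈ 1.674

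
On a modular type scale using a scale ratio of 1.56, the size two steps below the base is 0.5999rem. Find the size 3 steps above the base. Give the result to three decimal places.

5.542rem

The gap is 3 − (-2) = 5 steps, so the factor is 1.56^5.
0.5999 × 1.56⁵ = 0.5999 × 9.23896 ≈ 5.542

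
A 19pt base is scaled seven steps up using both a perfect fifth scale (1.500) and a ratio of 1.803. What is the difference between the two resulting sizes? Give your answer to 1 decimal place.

852.2pt

Perfect fifth: 19.0 × 1.500⁷ = 324.633pt
At 1.803: 19.0 × 1.803⁷ = 1176.857pt
Difference: 1176.857 − 324.633 = 852.224pt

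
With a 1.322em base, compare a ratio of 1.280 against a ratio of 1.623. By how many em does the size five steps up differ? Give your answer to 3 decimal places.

At 1.280: 1.322 × 1.280⁵ = 4.54236em
At 1.623: 1.322 × 1.623⁵ = 14.88758em
Difference: 14.88758 − 4.54236 = 10.34522em

10.345em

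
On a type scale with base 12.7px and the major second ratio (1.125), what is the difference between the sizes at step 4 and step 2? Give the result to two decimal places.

4.27px

Step 2: 12.7 × 1.125² = 16.0734px
Step 4: 12.7 × 1.125⁴ = 20.3429px
Difference: 20.3429 − 16.0734 = 4.2695px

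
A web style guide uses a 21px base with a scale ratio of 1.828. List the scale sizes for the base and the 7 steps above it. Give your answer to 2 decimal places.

Step 0: 21px
Step 1: 21.0 × 1.828 = 38.39
Step 2: 21.0 × 1.828² = 70.17
Step 3: 21.0 × 1.828³ = 128.28
Step 4: 21.0 × 1.828⁴ = 234.49
Step 5: 21.0 × 1.828⁵ = 428.65
Step 6: 21.0 × 1.828⁶ = 783.57
Step 7: 21.0 × 1.828⁷ = 1432.36

21.00px, 38.39px, 70.17px, 128.28px, 234.49px, 428.65px, 783.57px, 1432.36px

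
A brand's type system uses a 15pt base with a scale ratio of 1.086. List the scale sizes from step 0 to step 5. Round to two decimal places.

Step 0: 15pt
Step 1: 15.0 × 1.086 = 16.29
Step 2: 15.0 × 1.086² = 17.69
Step 3: 15.0 × 1.086³ = 19.21
Step 4: 15.0 × 1.086⁴ = 20.86
Step 5: 15.0 × 1.086⁵ = 22.66

15.00pt, 16.29pt, 17.69pt, 19.21pt, 20.86pt, 22.66pt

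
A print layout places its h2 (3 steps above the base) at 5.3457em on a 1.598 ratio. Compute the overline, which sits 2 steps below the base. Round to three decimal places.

0.513em

5.3457 ÷ 1.598⁵ = 5.3457 ÷ 10.42039 ≈ 0.513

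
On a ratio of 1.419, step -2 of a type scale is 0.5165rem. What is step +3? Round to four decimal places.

2.9715rem

0.5165 × 1.419⁵ = 0.5165 × 5.75323 ≈ 2.9715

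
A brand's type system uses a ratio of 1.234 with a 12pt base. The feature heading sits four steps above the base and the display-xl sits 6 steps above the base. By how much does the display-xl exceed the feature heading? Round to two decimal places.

Step 4: 12.0 × 1.234⁴ = 27.8254pt
Step 6: 12.0 × 1.234⁶ = 42.3713pt
Difference: 42.3713 − 27.8254 = 14.5459pt

14.55pt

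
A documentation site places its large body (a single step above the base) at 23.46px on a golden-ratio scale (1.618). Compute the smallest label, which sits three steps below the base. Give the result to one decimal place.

The gap is -3 − (1) = -4 steps, so the factor is 1.618^-4.
23.46 ÷ 1.618⁴ = 23.46 ÷ 6.85353 ≈ 3.423

3.4px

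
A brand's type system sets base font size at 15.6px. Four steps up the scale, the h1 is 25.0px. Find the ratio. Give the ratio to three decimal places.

1.125

The ratio satisfies 15.6 × r⁴ = 25.0, so r = (25.0 / 15.6)^(1/4).
r = 1.6026^(1/4) ≈ 1.1251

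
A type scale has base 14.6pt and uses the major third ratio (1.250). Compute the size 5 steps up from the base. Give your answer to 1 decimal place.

44.6pt

14.6 × 1.250⁵ = 14.6 × 3.05176 ≈ 44.56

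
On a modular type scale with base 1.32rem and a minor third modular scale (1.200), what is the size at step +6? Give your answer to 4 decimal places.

3.9415rem

Every step multiplies by the scale ratio.
1.32 × 1.200⁶ = 1.32 × 2.98598 ≈ 3.9415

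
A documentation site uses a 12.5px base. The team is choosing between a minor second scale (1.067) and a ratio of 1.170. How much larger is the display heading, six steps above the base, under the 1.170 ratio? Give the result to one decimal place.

13.6px

Minor second: 12.5 × 1.067⁶ = 18.446px
At 1.170: 12.5 × 1.170⁶ = 32.065px
Difference: 32.065 − 18.446 = 13.619px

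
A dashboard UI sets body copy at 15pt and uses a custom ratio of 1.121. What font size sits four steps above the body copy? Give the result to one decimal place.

23.7pt

15.0 × 1.121⁴ = 15.0 × 1.57915 ≈ 23.69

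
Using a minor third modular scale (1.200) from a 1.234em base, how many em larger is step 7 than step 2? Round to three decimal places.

Step 2: 1.234 × 1.200² = 1.77696em
Step 7: 1.234 × 1.200⁷ = 4.42165em
Difference: 4.42165 − 1.77696 = 2.64469em

2.645em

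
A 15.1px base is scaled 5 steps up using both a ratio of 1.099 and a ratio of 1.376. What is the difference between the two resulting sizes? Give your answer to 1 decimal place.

50.3px

At 1.099: 15.1 × 1.099⁵ = 24.208px
At 1.376: 15.1 × 1.376⁵ = 74.485px
Difference: 74.485 − 24.208 = 50.277px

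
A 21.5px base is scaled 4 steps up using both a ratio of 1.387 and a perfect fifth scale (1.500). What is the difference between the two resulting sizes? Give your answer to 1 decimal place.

29.3px

At 1.387: 21.5 × 1.387⁴ = 79.569px
Perfect fifth: 21.5 × 1.500⁴ = 108.844px
Difference: 108.844 − 79.569 = 29.275px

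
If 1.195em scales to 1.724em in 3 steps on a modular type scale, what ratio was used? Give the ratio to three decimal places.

The ratio satisfies 1.195 × r³ = 1.724, so r = (1.724 / 1.195)^(1/3).
r = 1.4427^(1/3) ≈ 1.1299

1.130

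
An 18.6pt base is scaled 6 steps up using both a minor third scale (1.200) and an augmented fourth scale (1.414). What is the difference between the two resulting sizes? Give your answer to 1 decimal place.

Minor third: 18.6 × 1.200⁶ = 55.539pt
Augmented fourth: 18.6 × 1.414⁶ = 148.665pt
Difference: 148.665 − 55.539 = 93.126pt

93.1pt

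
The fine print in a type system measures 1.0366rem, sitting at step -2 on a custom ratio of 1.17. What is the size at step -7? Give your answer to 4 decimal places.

Moving from step -2 to step -7 is 5 steps down, so divide by r⁵.
1.0366 ÷ 1.17⁵ = 1.0366 ÷ 2.19245 ≈ 0.4728

0.4728rem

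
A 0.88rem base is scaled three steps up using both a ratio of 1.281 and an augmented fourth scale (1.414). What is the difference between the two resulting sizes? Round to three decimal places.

At 1.281: 0.88 × 1.281³ = 1.84982rem
Augmented fourth: 0.88 × 1.414³ = 2.48789rem
Difference: 2.48789 − 1.84982 = 0.63807rem

0.638rem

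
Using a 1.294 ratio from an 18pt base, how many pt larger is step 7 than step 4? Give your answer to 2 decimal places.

58.88pt

Step 4: 18.0 × 1.294⁴ = 50.4672pt
Step 7: 18.0 × 1.294⁷ = 109.3484pt
Difference: 109.3484 − 50.4672 = 58.8812pt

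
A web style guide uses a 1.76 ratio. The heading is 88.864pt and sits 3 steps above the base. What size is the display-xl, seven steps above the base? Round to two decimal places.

852.66pt

Moving from step +3 to step +7 is 4 steps up, so multiply by r⁴.
88.864 × 1.76⁴ = 88.864 × 9.59513 ≈ 852.661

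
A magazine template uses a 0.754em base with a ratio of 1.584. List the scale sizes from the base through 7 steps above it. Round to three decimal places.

0.754em, 1.194em, 1.892em, 2.997em, 4.747em, 7.519em, 11.910em, 18.865em

Step 0: 0.754em
Step 1: 0.754 × 1.584 = 1.194
Step 2: 0.754 × 1.584² = 1.892
Step 3: 0.754 × 1.584³ = 2.997
Step 4: 0.754 × 1.584⁴ = 4.747
Step 5: 0.754 × 1.584⁵ = 7.519
Step 6: 0.754 × 1.584⁶ = 11.910
Step 7: 0.754 × 1.584⁷ = 18.865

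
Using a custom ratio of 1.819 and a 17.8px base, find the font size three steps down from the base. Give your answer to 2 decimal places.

2.96px

17.8 ÷ 1.819³ = 17.8 ÷ 6.01864 ≈ 2.96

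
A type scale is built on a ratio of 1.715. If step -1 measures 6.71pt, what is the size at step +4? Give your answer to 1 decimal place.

Moving from step -1 to step +4 is 5 steps up, so multiply by r⁵.
6.71 × 1.715⁵ = 6.71 × 14.83613 ≈ 99.550

99.6pt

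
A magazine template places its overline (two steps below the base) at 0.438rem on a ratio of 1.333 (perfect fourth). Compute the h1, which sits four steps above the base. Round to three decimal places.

0.438 × 1.333⁶ = 0.438 × 5.61023 ≈ 2.457

2.457rem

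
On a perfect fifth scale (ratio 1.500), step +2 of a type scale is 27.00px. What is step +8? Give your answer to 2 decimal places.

307.55px

27.00 × 1.500⁶ = 27.00 × 11.39062 ≈ 307.547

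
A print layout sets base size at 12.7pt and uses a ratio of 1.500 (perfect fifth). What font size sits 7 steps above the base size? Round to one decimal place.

217.0pt

A modular type scale is a geometric sequence: sizeₙ = base × rⁿ.
12.7 × 1.500⁷ = 12.7 × 17.08594 ≈ 216.99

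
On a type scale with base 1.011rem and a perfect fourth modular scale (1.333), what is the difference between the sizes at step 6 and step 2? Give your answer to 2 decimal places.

Step 2: 1.011 × 1.333² = 1.7964rem
Step 6: 1.011 × 1.333⁶ = 5.6719rem
Difference: 5.6719 − 1.7964 = 3.8755rem

3.88rem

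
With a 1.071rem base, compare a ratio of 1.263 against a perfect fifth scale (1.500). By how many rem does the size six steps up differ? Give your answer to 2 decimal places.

At 1.263: 1.071 × 1.263⁶ = 4.3472rem
Perfect fifth: 1.071 × 1.500⁶ = 12.1994rem
Difference: 12.1994 − 4.3472 = 7.8522rem

7.85rem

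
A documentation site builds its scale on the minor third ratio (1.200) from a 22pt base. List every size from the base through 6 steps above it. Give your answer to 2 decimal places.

Step 0: 22pt
Step 1: 22.0 × 1.200 = 26.40
Step 2: 22.0 × 1.200² = 31.68
Step 3: 22.0 × 1.200³ = 38.02
Step 4: 22.0 × 1.200⁴ = 45.62
Step 5: 22.0 × 1.200⁵ = 54.74
Step 6: 22.0 × 1.200⁶ = 65.69

22.00pt, 26.40pt, 31.68pt, 38.02pt, 45.62pt, 54.74pt, 65.69pt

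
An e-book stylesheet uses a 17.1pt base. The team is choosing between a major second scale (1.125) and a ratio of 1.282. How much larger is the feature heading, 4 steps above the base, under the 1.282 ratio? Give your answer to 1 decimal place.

Major second: 17.1 × 1.125⁴ = 27.391pt
At 1.282: 17.1 × 1.282⁴ = 46.190pt
Difference: 46.190 − 27.391 = 18.799pt

18.8pt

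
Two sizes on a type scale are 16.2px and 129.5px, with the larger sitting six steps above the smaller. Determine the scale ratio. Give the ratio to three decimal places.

r⁶ = 129.5 / 16.2, so r = (129.5/16.2)^(1/6).
r = 7.9938^(1/6) ≈ 1.4140

1.414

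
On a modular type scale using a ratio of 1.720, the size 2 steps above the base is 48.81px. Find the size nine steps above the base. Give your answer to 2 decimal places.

2173.74px

48.81 × 1.720⁷ = 48.81 × 44.53476 ≈ 2173.742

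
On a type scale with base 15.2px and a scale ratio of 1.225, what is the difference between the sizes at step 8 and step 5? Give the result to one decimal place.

Step 5: 15.2 × 1.225⁵ = 41.930px
Step 8: 15.2 × 1.225⁸ = 77.078px
Difference: 77.078 − 41.930 = 35.148px

35.1px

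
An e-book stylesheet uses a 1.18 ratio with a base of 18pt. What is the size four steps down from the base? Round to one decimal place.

A modular type scale is a geometric sequence: sizeₙ = base × rⁿ.
18.0 ÷ 1.18⁴ = 18.0 ÷ 1.93878 ≈ 9.28

9.3pt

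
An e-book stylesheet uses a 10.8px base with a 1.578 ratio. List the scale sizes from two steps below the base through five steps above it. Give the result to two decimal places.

4.34px, 6.84px, 10.80px, 17.04px, 26.89px, 42.44px, 66.97px, 105.67px

Step -2: 10.8 ÷ 1.578² = 4.34
Step -1: 10.8 ÷ 1.578 = 6.84
Step 0: 10.8px
Step 1: 10.8 × 1.578 = 17.04
Step 2: 10.8 × 1.578² = 26.89
Step 3: 10.8 × 1.578³ = 42.44
Step 4: 10.8 × 1.578⁴ = 66.97
Step 5: 10.8 × 1.578⁵ = 105.67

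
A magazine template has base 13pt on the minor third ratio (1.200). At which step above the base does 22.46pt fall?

1.200ⁿ = 22.46 / 13 = 1.7277
n = ln(1.7277) / ln(1.200) = 0.5468 / 0.1823 ≈ 3.00

3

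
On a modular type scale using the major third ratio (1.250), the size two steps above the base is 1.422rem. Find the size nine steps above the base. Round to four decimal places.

1.422 × 1.250⁷ = 1.422 × 4.76837 ≈ 6.7806

6.7806rem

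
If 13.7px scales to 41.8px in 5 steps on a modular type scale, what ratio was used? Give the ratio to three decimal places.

1.250

The ratio satisfies 13.7 × r⁵ = 41.8, so r = (41.8 / 13.7)^(1/5).
r = 3.0511^(1/5) ≈ 1.2499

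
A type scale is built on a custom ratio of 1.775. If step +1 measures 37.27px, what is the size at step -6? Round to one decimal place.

0.7px

The gap is -6 − (1) = -7 steps, so the factor is 1.775^-7.
37.27 ÷ 1.775⁷ = 37.27 ÷ 55.51221 ≈ 0.671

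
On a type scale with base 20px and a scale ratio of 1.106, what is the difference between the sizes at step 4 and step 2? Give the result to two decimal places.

Step 2: 20.0 × 1.106² = 24.4647px
Step 4: 20.0 × 1.106⁴ = 29.9261px
Difference: 29.9261 − 24.4647 = 5.4614px

5.46px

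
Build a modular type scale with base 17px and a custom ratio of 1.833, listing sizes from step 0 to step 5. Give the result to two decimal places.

Step 0: 17px
Step 1: 17.0 × 1.833 = 31.16
Step 2: 17.0 × 1.833² = 57.12
Step 3: 17.0 × 1.833³ = 104.70
Step 4: 17.0 × 1.833⁴ = 191.91
Step 5: 17.0 × 1.833⁵ = 351.77

17.00px, 31.16px, 57.12px, 104.70px, 191.91px, 351.77px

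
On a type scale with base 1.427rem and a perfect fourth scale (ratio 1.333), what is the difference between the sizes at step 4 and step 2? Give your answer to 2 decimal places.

Step 2: 1.427 × 1.333² = 2.5356rem
Step 4: 1.427 × 1.333⁴ = 4.5055rem
Difference: 4.5055 − 2.5356 = 1.9699rem

1.97rem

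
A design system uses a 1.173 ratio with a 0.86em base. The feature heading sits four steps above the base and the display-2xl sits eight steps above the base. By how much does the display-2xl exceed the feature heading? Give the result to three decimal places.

1.454em

Step 4: 0.86 × 1.173⁴ = 1.62814em
Step 8: 0.86 × 1.173⁸ = 3.08235em
Difference: 3.08235 − 1.62814 = 1.45421em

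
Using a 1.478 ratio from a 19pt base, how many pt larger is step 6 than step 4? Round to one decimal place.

107.4pt

Step 4: 19.0 × 1.478⁴ = 90.667pt
Step 6: 19.0 × 1.478⁶ = 198.062pt
Difference: 198.062 − 90.667 = 107.395pt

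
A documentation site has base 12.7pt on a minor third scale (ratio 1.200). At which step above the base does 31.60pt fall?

5

1.200ⁿ = 31.60 / 12.7 = 2.4882
n = ln(2.4882) / ln(1.200) = 0.9116 / 0.1823 ≈ 5.00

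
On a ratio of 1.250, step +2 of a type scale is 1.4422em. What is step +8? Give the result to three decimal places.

The gap is 8 − (2) = 6 steps, so the factor is 1.250^6.
1.4422 × 1.250⁶ = 1.4422 × 3.81470 ≈ 5.502

5.502em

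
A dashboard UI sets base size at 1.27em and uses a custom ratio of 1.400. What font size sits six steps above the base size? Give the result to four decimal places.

9.5625em

A modular type scale is a geometric sequence: sizeₙ = base × rⁿ.
1.27 × 1.400⁶ = 1.27 × 7.52954 ≈ 9.5625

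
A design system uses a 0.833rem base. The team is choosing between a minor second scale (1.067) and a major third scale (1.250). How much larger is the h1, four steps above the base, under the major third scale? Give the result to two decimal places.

Minor second: 0.833 × 1.067⁴ = 1.0797rem
Major third: 0.833 × 1.250⁴ = 2.0337rem
Difference: 2.0337 − 1.0797 = 0.9540rem

0.95rem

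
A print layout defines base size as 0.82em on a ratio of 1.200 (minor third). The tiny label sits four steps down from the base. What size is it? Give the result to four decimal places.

0.82 ÷ 1.200⁴ = 0.82 ÷ 2.07360 ≈ 0.3954

0.3954em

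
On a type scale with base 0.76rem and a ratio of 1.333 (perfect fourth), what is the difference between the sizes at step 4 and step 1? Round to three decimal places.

1.386rem

Step 1: 0.76 × 1.333 = 1.01308rem
Step 4: 0.76 × 1.333⁴ = 2.39957rem
Difference: 2.39957 − 1.01308 = 1.38649rem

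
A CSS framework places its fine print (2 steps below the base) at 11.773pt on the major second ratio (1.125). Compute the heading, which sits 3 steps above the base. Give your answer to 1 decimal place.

21.2pt

11.773 × 1.125⁵ = 11.773 × 1.80203 ≈ 21.215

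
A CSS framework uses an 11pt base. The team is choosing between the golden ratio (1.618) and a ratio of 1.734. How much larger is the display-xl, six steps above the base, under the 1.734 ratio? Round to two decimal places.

101.65pt

Golden ratio: 11.0 × 1.618⁶ = 197.3621pt
At 1.734: 11.0 × 1.734⁶ = 299.0111pt
Difference: 299.0111 − 197.3621 = 101.6490pt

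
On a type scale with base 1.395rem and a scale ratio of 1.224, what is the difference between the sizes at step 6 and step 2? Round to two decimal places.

Step 2: 1.395 × 1.224² = 2.0900rem
Step 6: 1.395 × 1.224⁶ = 4.6910rem
Difference: 4.6910 − 2.0900 = 2.6010rem

2.60rem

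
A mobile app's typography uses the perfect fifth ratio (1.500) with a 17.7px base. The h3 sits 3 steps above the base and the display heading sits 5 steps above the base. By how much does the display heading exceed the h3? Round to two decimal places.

74.67px

Step 3: 17.7 × 1.500³ = 59.7375px
Step 5: 17.7 × 1.500⁵ = 134.4094px
Difference: 134.4094 − 59.7375 = 74.6719px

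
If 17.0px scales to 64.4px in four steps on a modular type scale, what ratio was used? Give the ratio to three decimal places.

The ratio satisfies 17.0 × r⁴ = 64.4, so r = (64.4 / 17.0)^(1/4).
r = 3.7882^(1/4) ≈ 1.3951

1.395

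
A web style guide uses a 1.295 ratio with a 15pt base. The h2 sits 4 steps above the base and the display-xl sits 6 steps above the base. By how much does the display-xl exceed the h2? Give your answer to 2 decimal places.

28.56pt

Step 4: 15.0 × 1.295⁴ = 42.1862pt
Step 6: 15.0 × 1.295⁶ = 70.7473pt
Difference: 70.7473 − 42.1862 = 28.5611pt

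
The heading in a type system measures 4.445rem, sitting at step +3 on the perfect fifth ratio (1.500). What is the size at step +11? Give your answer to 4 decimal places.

4.445 × 1.500⁸ = 4.445 × 25.62891 ≈ 113.9205

113.9205rem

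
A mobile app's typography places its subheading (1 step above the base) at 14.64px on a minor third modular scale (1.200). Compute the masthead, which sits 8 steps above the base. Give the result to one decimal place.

14.64 × 1.200⁷ = 14.64 × 3.58318 ≈ 52.458

52.5px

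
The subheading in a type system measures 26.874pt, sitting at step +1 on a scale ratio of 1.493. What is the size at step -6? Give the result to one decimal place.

1.6pt

The gap is -6 − (1) = -7 steps, so the factor is 1.493^-7.
26.874 ÷ 1.493⁷ = 26.874 ÷ 16.53555 ≈ 1.625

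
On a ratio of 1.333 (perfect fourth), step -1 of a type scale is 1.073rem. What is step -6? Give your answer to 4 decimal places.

0.2549rem

The gap is -6 − (-1) = -5 steps, so the factor is 1.333^-5.
1.073 ÷ 1.333⁵ = 1.073 ÷ 4.20873 ≈ 0.2549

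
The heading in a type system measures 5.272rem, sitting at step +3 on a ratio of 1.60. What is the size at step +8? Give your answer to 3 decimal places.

55.281rem

5.272 × 1.60⁵ = 5.272 × 10.48576 ≈ 55.281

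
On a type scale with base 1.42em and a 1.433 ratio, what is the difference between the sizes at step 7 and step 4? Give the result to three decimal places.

Step 4: 1.42 × 1.433⁴ = 5.98788em
Step 7: 1.42 × 1.433⁷ = 17.62023em
Difference: 17.62023 − 5.98788 = 11.63235em

11.632em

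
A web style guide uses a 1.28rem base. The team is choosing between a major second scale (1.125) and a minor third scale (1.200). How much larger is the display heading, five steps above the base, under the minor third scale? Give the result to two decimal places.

Major second: 1.28 × 1.125⁵ = 2.3066rem
Minor third: 1.28 × 1.200⁵ = 3.1850rem
Difference: 3.1850 − 2.3066 = 0.8784rem

0.88rem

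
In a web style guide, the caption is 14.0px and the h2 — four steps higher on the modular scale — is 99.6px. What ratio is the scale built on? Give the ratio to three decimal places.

1.633

r⁴ = 99.6 / 14.0, so r = (99.6/14.0)^(1/4).
r = 7.1143^(1/4) ≈ 1.6332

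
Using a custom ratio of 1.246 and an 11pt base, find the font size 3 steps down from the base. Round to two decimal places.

Each step on a modular scale multiplies by the ratio, so the size n steps from the base is base × ratioⁿ.
11.0 ÷ 1.246³ = 11.0 ÷ 1.93443 ≈ 5.69

5.69pt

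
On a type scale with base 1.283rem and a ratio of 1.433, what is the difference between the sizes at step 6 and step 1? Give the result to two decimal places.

9.27rem

Step 1: 1.283 × 1.433 = 1.8385rem
Step 6: 1.283 × 1.433⁶ = 11.1097rem
Difference: 11.1097 − 1.8385 = 9.2712rem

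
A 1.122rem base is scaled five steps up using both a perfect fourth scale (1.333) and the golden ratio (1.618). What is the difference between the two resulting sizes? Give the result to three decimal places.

Perfect fourth: 1.122 × 1.333⁵ = 4.72219rem
Golden ratio: 1.122 × 1.618⁵ = 12.44186rem
Difference: 12.44186 − 4.72219 = 7.71967rem

7.720rem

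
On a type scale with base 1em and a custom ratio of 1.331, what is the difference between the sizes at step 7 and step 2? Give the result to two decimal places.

Step 2: 1.0 × 1.331² = 1.7716em
Step 7: 1.0 × 1.331⁷ = 7.4002em
Difference: 7.4002 − 1.7716 = 5.6286em

5.63em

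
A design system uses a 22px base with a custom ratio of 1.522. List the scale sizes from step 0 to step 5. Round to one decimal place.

Step 0: 22px
Step 1: 22.0 × 1.522 = 33.5
Step 2: 22.0 × 1.522² = 51.0
Step 3: 22.0 × 1.522³ = 77.6
Step 4: 22.0 × 1.522⁴ = 118.1
Step 5: 22.0 × 1.522⁵ = 179.7

22.0px, 33.5px, 51.0px, 77.6px, 118.1px, 179.7px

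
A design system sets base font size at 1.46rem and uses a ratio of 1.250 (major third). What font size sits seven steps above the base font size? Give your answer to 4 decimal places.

6.9618rem

Each step on a modular scale multiplies by the ratio, so the size n steps from the base is base × ratioⁿ.
1.46 × 1.250⁷ = 1.46 × 4.76837 ≈ 6.9618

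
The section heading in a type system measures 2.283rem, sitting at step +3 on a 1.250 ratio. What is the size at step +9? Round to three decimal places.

8.709rem

2.283 × 1.250⁶ = 2.283 × 3.81470 ≈ 8.709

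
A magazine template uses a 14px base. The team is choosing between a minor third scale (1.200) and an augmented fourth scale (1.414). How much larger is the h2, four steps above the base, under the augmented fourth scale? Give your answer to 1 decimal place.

Minor third: 14.0 × 1.200⁴ = 29.030px
Augmented fourth: 14.0 × 1.414⁴ = 55.966px
Difference: 55.966 − 29.030 = 26.936px

26.9px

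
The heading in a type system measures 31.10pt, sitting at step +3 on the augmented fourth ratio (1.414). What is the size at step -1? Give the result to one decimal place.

31.10 ÷ 1.414⁴ = 31.10 ÷ 3.99758 ≈ 7.780

7.8pt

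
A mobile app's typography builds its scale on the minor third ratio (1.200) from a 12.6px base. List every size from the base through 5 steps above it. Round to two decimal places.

12.60px, 15.12px, 18.14px, 21.77px, 26.13px, 31.35px

Step 0: 12.6px
Step 1: 12.6 × 1.200 = 15.12
Step 2: 12.6 × 1.200² = 18.14
Step 3: 12.6 × 1.200³ = 21.77
Step 4: 12.6 × 1.200⁴ = 26.13
Step 5: 12.6 × 1.200⁵ = 31.35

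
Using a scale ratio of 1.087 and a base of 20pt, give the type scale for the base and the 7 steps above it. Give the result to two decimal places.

Step 0: 20pt
Step 1: 20.0 × 1.087 = 21.74
Step 2: 20.0 × 1.087² = 23.63
Step 3: 20.0 × 1.087³ = 25.69
Step 4: 20.0 × 1.087⁴ = 27.92
Step 5: 20.0 × 1.087⁵ = 30.35
Step 6: 20.0 × 1.087⁶ = 32.99
Step 7: 20.0 × 1.087⁷ = 35.86

20.00pt, 21.74pt, 23.63pt, 25.69pt, 27.92pt, 30.35pt, 32.99pt, 35.86pt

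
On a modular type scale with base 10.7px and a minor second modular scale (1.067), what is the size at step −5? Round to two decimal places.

Each step on a modular scale multiplies by the ratio, so the size n steps from the base is base × ratioⁿ.
10.7 ÷ 1.067⁵ = 10.7 ÷ 1.38300 ≈ 7.74

7.74px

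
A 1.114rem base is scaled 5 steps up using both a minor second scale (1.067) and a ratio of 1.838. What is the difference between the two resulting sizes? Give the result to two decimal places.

21.83rem

Minor second: 1.114 × 1.067⁵ = 1.5407rem
At 1.838: 1.114 × 1.838⁵ = 23.3675rem
Difference: 23.3675 − 1.5407 = 21.8268rem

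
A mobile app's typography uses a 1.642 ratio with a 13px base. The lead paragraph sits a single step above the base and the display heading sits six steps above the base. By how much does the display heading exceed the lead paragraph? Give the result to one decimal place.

Step 1: 13.0 × 1.642 = 21.346px
Step 6: 13.0 × 1.642⁶ = 254.790px
Difference: 254.790 − 21.346 = 233.444px

233.4px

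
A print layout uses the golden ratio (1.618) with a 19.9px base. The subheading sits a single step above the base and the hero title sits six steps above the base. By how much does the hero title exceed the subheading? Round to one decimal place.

324.8px

Step 1: 19.9 × 1.618 = 32.198px
Step 6: 19.9 × 1.618⁶ = 357.046px
Difference: 357.046 − 32.198 = 324.848px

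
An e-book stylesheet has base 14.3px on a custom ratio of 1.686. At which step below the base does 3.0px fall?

3

1.686ⁿ = 14.3 / 3.0 = 4.7667
n = ln(4.7667) / ln(1.686) = 1.5616 / 0.5224 ≈ 2.99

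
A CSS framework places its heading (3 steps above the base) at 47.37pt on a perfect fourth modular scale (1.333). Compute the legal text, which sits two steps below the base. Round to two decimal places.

47.37 ÷ 1.333⁵ = 47.37 ÷ 4.20873 ≈ 11.255

11.26pt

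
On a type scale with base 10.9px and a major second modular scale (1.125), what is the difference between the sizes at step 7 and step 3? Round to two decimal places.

Step 3: 10.9 × 1.125³ = 15.5197px
Step 7: 10.9 × 1.125⁷ = 24.8596px
Difference: 24.8596 − 15.5197 = 9.3399px

9.34px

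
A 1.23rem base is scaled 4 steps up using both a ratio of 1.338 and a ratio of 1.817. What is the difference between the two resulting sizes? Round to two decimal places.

9.46rem

At 1.338: 1.23 × 1.338⁴ = 3.9421rem
At 1.817: 1.23 × 1.817⁴ = 13.4068rem
Difference: 13.4068 − 3.9421 = 9.4647rem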